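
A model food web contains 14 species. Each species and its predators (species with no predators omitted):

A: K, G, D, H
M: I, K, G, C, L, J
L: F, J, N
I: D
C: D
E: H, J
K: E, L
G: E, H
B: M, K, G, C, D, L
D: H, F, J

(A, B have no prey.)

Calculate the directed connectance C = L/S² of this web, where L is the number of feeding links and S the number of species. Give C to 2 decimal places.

The web has S = 14 species and L = 30 feeding links.
C = L / S² = 30 / 196 = 0.1531 ≈ 0.15.

C = 0.15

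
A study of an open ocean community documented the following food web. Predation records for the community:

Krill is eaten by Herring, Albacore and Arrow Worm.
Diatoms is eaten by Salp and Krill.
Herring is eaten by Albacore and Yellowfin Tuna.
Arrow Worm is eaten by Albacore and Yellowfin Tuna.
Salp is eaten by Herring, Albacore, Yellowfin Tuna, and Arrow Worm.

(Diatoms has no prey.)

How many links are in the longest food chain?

One longest chain: Diatoms → Salp → Herring → Albacore.
It has 4 species and 3 links.

3 links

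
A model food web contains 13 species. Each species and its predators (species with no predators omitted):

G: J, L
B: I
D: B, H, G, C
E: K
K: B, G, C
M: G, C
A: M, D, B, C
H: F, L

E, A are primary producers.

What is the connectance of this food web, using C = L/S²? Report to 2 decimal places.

C = 0.11

The web has S = 13 species and L = 19 feeding links.
C = L / S² = 19 / 169 = 0.1124 ≈ 0.11.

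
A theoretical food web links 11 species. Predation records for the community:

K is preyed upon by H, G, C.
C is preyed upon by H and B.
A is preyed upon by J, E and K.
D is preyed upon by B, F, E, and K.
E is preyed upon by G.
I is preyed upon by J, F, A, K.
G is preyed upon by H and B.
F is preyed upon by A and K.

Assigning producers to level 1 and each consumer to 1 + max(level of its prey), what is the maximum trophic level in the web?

6

Producers (level 1): I, D.
I → F → A → K → C → B gives B level 6.
No species has a prey at level 6, so no species reaches level 7.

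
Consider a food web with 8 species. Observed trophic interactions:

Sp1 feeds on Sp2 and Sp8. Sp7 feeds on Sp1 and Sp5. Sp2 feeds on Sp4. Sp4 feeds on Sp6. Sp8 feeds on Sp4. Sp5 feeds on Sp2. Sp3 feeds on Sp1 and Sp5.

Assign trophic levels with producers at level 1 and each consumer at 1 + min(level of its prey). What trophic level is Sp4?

Trophic level 2

Sp6 is a producer → level 1.
Sp4 eats Sp6 → level 2.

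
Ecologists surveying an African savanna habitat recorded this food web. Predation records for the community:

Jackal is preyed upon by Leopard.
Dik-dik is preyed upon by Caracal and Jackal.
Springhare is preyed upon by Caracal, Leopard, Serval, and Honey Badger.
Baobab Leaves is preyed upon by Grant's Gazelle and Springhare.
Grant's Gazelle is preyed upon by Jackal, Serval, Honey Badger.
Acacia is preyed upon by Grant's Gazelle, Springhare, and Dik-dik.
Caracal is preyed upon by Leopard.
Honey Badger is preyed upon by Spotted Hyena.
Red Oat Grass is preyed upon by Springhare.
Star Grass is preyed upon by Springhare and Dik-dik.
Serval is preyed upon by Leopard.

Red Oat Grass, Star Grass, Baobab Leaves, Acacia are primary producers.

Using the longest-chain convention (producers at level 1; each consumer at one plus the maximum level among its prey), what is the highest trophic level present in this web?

4

Producers (level 1): Red Oat Grass, Star Grass, Baobab Leaves, Acacia.
Baobab Leaves → Grant's Gazelle → Serval → Leopard gives Leopard level 4.
No species has a prey at level 4, so no species reaches level 5.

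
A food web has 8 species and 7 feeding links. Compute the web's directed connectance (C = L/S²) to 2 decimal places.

C = 0.11

The web has S = 8 species and L = 7 feeding links.
C = L / S² = 7 / 64 = 0.1094 ≈ 0.11.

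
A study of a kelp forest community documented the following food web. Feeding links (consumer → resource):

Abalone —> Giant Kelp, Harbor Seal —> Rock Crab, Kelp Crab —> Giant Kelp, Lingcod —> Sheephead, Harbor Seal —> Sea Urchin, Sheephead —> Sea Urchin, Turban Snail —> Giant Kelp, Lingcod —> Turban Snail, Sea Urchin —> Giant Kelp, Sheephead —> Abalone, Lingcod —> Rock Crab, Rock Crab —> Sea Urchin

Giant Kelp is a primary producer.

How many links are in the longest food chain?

3 links

One longest chain: Giant Kelp → Sea Urchin → Rock Crab → Harbor Seal.
It has 4 species and 3 links.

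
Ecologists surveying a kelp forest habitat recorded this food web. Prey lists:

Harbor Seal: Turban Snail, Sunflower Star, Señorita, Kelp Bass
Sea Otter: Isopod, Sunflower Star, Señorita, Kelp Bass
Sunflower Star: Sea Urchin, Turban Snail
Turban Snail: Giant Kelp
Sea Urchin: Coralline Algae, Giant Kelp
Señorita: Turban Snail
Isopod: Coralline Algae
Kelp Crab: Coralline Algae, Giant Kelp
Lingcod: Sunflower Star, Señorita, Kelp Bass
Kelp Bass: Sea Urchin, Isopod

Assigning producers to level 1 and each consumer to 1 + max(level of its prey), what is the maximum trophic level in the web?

4

Producers (level 1): Coralline Algae, Giant Kelp.
Coralline Algae → Sea Urchin → Kelp Bass → Lingcod gives Lingcod level 4.
No species has a prey at level 4, so no species reaches level 5.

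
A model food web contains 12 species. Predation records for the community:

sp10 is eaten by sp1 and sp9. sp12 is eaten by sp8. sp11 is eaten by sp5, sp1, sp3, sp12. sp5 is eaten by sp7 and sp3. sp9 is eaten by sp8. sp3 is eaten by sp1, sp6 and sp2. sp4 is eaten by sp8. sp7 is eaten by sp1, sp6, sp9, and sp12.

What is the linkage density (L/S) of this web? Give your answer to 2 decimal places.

There are L = 18 links among S = 12 species.
L/S = 18/12 = 1.5000 ≈ 1.50.

L/S = 1.50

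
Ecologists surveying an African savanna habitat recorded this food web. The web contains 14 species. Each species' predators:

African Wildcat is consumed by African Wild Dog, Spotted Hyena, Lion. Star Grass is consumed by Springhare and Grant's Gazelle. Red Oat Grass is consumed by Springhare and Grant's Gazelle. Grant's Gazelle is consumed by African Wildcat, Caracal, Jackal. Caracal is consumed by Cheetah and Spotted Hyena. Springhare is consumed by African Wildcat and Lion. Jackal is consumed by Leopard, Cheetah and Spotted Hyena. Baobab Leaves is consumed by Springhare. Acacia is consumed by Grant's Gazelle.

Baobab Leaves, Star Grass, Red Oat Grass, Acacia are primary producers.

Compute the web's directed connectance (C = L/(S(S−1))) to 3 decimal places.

The web has S = 14 species and L = 19 feeding links.
C = L / (S(S−1)) = 19 / 182 = 0.1044 ≈ 0.104.

C = 0.104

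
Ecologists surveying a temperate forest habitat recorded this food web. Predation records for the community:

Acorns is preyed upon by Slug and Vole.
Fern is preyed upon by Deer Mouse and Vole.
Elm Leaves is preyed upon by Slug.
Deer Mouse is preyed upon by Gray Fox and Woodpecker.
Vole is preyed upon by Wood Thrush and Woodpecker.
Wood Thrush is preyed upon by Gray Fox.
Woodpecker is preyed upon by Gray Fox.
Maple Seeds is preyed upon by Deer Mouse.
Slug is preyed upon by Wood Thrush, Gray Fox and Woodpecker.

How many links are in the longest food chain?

3 links

One longest chain: Acorns → Vole → Woodpecker → Gray Fox.
It has 4 species and 3 links.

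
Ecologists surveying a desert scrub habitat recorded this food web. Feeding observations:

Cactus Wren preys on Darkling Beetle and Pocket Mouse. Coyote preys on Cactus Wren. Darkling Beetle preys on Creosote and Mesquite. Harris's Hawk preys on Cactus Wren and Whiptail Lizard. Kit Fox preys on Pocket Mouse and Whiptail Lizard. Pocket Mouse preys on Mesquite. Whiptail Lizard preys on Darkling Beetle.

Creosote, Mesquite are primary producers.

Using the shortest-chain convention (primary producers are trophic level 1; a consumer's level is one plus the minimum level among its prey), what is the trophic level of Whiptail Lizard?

Creosote is a producer → level 1.
Darkling Beetle eats Creosote → level 2.
Whiptail Lizard eats Darkling Beetle → level 3.
No prey of Whiptail Lizard is below level 2, so 3 is the minimum.

Trophic level 3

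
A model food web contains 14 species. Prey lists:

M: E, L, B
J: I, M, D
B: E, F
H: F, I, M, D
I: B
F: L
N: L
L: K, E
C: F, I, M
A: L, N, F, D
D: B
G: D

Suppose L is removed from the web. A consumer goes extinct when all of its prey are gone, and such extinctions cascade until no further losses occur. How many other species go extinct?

Remove L.
Round 1: N (all prey gone), F (all prey gone) → extinct.
No further losses. Total secondary extinctions: 2.

2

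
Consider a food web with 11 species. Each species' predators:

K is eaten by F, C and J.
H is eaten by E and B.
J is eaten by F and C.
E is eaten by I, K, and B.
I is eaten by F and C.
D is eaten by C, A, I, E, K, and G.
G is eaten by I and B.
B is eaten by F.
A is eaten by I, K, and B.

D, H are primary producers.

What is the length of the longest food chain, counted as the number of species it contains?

5 species

One longest chain: D → E → K → J → F.
It has 5 species and 4 links.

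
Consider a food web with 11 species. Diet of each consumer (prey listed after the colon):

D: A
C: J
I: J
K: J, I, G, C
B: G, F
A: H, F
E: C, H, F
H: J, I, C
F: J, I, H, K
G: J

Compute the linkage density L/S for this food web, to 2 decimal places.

There are L = 22 links among S = 11 species.
L/S = 22/11 = 2.0000 ≈ 2.00.

L/S = 2.00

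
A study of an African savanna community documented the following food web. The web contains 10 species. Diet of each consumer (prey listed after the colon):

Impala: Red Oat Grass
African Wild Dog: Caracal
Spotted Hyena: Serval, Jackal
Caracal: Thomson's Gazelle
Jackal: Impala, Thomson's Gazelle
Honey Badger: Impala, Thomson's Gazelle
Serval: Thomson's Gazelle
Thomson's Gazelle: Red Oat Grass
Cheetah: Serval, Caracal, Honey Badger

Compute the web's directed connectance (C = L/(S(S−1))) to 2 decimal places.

The web has S = 10 species and L = 14 feeding links.
C = L / (S(S−1)) = 14 / 90 = 0.1556 ≈ 0.16.

C = 0.16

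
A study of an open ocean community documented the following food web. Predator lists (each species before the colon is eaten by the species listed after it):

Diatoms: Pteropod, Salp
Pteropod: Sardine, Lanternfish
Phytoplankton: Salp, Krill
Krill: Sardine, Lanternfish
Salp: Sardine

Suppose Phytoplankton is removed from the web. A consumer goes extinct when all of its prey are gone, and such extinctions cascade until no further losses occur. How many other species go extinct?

Remove Phytoplankton.
Round 1: Krill (all prey gone) → extinct.
No further losses. Total secondary extinctions: 1.

1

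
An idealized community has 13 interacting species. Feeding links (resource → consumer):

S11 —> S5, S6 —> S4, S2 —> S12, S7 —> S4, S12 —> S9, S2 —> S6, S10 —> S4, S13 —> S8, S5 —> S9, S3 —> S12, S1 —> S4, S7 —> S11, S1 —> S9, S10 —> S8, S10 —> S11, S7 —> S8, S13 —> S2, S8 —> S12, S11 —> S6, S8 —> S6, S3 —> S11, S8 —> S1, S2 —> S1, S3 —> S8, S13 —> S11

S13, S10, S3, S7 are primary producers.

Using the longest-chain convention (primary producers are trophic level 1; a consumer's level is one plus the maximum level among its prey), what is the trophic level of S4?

S13 is a producer → level 1.
S8 eats S13 (level 1); other prey at levels: S10 1, S3 1, S7 1 → level 2.
S6 eats S8 (level 2); other prey at levels: S11 2, S2 2 → level 3.
S4 eats S6 (level 3); other prey at levels: S10 1, S7 1, S1 3 → level 4.

Trophic level 4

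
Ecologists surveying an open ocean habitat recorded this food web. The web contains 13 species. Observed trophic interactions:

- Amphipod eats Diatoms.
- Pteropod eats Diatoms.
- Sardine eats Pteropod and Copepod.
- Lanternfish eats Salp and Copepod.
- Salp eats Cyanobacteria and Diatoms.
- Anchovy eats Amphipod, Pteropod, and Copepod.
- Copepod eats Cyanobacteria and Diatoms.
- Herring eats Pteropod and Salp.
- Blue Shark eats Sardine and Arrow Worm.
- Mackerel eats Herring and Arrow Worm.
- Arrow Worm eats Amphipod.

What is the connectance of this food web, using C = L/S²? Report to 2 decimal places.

The web has S = 13 species and L = 20 feeding links.
C = L / S² = 20 / 169 = 0.1183 ≈ 0.12.

C = 0.12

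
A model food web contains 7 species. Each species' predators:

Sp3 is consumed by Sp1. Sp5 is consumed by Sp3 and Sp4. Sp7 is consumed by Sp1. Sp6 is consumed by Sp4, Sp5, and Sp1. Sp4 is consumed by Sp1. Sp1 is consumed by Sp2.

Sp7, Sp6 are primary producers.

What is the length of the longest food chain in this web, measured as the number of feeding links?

4 links

One longest chain: Sp6 → Sp5 → Sp4 → Sp1 → Sp2.
It has 5 species and 4 links.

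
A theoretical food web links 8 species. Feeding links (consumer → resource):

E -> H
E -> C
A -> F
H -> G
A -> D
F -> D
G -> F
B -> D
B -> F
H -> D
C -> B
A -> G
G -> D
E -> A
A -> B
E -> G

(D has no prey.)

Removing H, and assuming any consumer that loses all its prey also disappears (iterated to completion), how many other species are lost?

Remove H.
Every predator of it retains at least one other prey: E still has G, C, A.
No consumer loses all prey, so no secondary extinctions occur.

0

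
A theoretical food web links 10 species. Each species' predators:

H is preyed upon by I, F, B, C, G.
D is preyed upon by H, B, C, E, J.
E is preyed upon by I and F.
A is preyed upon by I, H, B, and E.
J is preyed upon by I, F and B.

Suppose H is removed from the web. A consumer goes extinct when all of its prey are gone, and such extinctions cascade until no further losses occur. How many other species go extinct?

Remove H.
Round 1: G (all prey gone) → extinct.
No further losses. Total secondary extinctions: 1.

1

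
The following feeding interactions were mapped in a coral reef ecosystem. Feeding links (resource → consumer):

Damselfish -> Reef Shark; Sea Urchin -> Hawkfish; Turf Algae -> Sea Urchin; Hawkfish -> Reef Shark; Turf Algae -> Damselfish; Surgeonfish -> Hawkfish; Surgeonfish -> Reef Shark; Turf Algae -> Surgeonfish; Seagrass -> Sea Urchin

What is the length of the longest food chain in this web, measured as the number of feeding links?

One longest chain: Turf Algae → Sea Urchin → Hawkfish → Reef Shark.
It has 4 species and 3 links.

3 links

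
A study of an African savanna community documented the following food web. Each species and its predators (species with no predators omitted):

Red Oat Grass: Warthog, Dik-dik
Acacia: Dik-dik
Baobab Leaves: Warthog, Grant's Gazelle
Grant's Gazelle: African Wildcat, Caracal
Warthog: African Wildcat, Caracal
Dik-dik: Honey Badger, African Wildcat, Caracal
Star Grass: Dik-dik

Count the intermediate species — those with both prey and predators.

3

Intermediate species (has both prey and predators): Warthog, Dik-dik, Grant's Gazelle.
Count: 3.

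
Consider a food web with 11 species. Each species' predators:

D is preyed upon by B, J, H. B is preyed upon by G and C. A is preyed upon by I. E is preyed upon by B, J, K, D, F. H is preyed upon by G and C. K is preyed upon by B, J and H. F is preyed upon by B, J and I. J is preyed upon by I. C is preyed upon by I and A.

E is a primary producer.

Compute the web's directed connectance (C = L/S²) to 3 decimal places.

The web has S = 11 species and L = 22 feeding links.
C = L / S² = 22 / 121 = 0.1818 ≈ 0.182.

C = 0.182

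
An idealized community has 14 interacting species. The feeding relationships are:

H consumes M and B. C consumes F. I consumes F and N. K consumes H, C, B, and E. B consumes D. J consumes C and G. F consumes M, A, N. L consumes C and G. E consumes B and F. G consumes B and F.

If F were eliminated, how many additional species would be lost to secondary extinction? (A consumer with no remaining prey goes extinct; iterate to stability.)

1

Remove F.
Round 1: C (all prey gone) → extinct.
No further losses. Total secondary extinctions: 1.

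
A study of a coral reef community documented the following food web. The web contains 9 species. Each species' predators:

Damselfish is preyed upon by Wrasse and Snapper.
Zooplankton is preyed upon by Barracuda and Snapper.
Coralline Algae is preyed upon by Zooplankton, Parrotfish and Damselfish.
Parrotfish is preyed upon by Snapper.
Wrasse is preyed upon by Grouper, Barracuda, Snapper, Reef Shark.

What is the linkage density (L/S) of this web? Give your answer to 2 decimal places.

L/S = 1.33

There are L = 12 links among S = 9 species.
L/S = 12/9 = 1.3333 ≈ 1.33.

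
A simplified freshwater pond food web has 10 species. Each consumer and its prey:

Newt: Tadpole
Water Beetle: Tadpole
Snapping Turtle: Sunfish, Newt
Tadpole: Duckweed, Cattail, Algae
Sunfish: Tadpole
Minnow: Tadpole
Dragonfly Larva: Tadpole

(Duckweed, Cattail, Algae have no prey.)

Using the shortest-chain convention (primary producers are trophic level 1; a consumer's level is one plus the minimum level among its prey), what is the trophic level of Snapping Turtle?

Trophic level 4

Duckweed is a producer → level 1.
Tadpole eats Duckweed → level 2.
Sunfish eats Tadpole → level 3.
Snapping Turtle eats Sunfish → level 4.
No prey of Snapping Turtle is below level 3, so 4 is the minimum.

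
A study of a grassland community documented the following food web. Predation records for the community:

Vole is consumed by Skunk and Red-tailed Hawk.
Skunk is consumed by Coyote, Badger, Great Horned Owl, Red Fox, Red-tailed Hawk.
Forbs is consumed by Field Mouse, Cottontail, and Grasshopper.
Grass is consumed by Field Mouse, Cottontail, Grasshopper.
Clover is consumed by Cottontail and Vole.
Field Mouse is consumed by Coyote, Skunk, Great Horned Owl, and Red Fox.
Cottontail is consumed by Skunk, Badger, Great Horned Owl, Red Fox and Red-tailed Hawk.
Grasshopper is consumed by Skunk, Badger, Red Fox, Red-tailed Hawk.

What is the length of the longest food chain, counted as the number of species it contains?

One longest chain: Grass → Grasshopper → Skunk → Coyote.
It has 4 species and 3 links.

4 species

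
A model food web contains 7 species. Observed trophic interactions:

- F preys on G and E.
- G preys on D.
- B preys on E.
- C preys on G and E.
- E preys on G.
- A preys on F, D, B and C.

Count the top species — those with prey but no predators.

1

Top species (has prey, but nothing eats it): A.
Count: 1.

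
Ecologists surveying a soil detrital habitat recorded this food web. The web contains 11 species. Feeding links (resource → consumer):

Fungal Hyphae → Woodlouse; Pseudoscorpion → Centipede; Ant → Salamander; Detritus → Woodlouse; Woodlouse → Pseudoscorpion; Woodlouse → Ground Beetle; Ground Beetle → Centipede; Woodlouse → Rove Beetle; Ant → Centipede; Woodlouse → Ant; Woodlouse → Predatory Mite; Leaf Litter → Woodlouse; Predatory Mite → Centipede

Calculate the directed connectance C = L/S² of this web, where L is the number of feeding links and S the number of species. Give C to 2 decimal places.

The web has S = 11 species and L = 13 feeding links.
C = L / S² = 13 / 121 = 0.1074 ≈ 0.11.

C = 0.11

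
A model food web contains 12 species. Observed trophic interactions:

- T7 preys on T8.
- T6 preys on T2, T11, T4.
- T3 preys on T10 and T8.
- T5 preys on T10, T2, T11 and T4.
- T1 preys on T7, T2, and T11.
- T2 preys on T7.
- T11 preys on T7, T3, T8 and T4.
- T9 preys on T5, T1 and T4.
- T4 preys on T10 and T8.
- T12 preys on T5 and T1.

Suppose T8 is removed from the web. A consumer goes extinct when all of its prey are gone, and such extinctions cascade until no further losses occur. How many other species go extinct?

2

Remove T8.
Round 1: T7 (all prey gone) → extinct.
Round 2: T2 (all prey gone) → extinct.
No further losses. Total secondary extinctions: 2.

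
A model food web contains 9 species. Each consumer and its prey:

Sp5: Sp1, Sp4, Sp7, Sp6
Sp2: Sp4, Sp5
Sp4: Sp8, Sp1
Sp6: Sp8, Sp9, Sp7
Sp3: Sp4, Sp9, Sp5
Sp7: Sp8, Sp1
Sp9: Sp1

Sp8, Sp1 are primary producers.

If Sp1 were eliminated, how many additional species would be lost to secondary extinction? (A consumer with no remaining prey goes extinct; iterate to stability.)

Remove Sp1.
Round 1: Sp9 (all prey gone) → extinct.
No further losses. Total secondary extinctions: 1.

1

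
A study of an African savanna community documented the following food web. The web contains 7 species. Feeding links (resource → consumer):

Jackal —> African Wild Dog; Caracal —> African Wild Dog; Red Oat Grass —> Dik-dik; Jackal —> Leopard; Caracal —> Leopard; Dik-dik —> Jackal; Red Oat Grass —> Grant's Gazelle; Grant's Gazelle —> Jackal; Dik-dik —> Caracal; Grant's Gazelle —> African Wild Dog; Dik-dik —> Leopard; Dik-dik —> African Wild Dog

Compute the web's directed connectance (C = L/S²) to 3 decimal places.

The web has S = 7 species and L = 12 feeding links.
C = L / S² = 12 / 49 = 0.2449 ≈ 0.245.

C = 0.245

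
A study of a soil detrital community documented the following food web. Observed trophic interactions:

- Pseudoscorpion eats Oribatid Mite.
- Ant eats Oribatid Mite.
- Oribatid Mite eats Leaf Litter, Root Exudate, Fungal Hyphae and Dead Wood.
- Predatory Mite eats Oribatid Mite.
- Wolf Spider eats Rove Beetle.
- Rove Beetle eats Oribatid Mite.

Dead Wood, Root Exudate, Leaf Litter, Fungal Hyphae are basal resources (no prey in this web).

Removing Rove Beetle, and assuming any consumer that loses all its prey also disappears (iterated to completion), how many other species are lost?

Remove Rove Beetle.
Round 1: Wolf Spider (all prey gone) → extinct.
No further losses. Total secondary extinctions: 1.

1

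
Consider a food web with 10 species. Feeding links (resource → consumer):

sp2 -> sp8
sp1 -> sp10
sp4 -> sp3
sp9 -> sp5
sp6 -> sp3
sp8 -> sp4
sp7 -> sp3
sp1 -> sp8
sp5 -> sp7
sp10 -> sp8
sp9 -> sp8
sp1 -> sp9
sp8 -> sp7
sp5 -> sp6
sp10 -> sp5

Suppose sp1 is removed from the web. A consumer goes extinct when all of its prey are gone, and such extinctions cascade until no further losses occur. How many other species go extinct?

Remove sp1.
Round 1: sp9 (all prey gone), sp10 (all prey gone) → extinct.
Round 2: sp5 (all prey gone) → extinct.
Round 3: sp6 (all prey gone) → extinct.
No further losses. Total secondary extinctions: 4.

4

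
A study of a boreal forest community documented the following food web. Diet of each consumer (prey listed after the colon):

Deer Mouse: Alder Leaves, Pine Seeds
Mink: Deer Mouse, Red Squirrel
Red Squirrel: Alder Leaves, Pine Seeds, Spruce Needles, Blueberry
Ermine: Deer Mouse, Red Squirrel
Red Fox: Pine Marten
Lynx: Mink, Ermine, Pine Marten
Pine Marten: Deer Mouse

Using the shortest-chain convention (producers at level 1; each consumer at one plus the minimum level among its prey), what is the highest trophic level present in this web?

4

Producers (level 1): Alder Leaves, Pine Seeds, Spruce Needles, Blueberry.
Following each consumer down to its lowest-level prey: Alder Leaves → Deer Mouse → Pine Marten → Lynx (levels 1 through 4).
All prey of Lynx (Pine Marten 3, Mink 3, Ermine 3) are at level 3 or above, so Lynx is at level 1 + 3 = 4.
Every consumer has at least one prey at level 3 or below, so none exceeds level 4.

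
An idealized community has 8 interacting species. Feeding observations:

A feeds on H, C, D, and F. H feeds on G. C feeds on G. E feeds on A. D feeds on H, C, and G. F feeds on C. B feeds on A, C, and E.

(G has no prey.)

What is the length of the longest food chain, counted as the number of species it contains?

6 species

One longest chain: G → C → F → A → E → B.
It has 6 species and 5 links.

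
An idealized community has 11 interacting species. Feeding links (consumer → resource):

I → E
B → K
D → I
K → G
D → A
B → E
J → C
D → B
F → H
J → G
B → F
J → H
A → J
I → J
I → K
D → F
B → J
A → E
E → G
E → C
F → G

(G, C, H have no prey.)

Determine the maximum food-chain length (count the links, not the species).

One longest chain: G → F → B → D.
It has 4 species and 3 links.

3 links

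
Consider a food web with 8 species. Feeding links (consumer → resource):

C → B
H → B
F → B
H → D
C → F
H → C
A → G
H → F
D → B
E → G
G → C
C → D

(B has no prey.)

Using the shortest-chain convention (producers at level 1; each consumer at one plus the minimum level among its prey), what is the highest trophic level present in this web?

Producers (level 1): B.
Following each consumer down to its lowest-level prey: B → C → G → A (levels 1 through 4).
All prey of A (G 3) are at level 3 or above, so A is at level 1 + 3 = 4.
Every consumer has at least one prey at level 3 or below, so none exceeds level 4.

4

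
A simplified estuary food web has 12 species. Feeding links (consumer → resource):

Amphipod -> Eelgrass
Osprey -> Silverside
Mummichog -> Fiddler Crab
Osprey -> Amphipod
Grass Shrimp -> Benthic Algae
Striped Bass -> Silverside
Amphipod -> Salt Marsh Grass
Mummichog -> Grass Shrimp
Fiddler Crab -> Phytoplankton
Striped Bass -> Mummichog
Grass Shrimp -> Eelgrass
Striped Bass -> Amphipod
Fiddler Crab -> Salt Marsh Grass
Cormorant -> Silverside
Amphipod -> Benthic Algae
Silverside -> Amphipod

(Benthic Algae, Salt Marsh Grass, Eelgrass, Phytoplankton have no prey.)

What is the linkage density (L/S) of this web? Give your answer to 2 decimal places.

L/S = 1.33

There are L = 16 links among S = 12 species.
L/S = 16/12 = 1.3333 ≈ 1.33.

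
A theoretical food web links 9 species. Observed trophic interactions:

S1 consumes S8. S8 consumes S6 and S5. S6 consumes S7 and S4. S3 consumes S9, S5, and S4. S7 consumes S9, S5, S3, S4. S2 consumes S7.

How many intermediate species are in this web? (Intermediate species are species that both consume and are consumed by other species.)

4

Intermediate species (has both prey and predators): S3, S7, S6, S8.
Count: 4.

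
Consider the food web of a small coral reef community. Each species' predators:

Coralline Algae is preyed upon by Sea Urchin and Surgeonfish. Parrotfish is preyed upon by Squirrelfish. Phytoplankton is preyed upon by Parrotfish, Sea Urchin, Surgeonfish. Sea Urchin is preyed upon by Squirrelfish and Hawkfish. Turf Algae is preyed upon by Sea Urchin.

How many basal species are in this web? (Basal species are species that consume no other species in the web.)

3

Basal species (no prey listed): Turf Algae, Phytoplankton, Coralline Algae.
Count: 3.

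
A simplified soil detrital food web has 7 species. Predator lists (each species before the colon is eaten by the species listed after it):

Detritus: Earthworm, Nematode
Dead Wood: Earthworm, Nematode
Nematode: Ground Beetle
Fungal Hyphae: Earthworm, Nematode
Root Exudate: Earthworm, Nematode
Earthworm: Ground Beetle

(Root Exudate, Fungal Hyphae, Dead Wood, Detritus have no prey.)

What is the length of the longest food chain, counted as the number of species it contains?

One longest chain: Root Exudate → Earthworm → Ground Beetle.
It has 3 species and 2 links.

3 species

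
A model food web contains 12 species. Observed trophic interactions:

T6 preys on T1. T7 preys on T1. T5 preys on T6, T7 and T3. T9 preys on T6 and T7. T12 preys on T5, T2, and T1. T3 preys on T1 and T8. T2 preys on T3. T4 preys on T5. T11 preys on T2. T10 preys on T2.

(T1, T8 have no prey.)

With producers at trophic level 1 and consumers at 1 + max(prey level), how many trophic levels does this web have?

Producers (level 1): T1, T8.
T1 → T3 → T2 → T10 gives T10 level 4.
No species has a prey at level 4, so no species reaches level 5.

4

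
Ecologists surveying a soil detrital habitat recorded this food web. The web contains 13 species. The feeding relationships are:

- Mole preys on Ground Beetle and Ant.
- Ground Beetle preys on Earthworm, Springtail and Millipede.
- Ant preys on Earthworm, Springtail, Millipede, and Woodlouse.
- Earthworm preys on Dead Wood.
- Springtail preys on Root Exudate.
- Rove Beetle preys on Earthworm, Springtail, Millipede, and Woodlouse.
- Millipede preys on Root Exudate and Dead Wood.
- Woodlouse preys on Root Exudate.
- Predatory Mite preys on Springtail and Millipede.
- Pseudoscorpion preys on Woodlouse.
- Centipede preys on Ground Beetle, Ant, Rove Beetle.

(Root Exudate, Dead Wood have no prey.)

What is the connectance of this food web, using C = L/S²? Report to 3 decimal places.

C = 0.142

The web has S = 13 species and L = 24 feeding links.
C = L / S² = 24 / 169 = 0.1420 ≈ 0.142.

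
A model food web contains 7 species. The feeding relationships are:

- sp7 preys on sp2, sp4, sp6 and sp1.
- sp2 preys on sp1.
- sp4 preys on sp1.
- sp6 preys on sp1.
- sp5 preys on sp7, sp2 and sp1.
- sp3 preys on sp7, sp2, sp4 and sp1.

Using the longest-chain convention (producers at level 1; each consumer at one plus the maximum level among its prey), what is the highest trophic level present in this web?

4

Producers (level 1): sp1.
sp1 → sp2 → sp7 → sp3 gives sp3 level 4.
No species has a prey at level 4, so no species reaches level 5.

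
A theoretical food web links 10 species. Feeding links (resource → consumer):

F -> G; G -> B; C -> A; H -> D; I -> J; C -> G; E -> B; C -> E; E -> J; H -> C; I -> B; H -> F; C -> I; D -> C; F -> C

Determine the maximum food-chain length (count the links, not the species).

One longest chain: H → D → C → I → B.
It has 5 species and 4 links.

4 links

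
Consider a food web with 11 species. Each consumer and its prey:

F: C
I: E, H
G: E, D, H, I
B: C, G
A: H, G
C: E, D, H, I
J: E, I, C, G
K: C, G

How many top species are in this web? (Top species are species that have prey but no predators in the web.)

5

Top species (has prey, but nothing eats it): F, A, J, B, K.
Count: 5.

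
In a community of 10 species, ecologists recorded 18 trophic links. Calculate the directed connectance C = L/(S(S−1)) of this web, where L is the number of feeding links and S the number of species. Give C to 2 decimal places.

C = 0.20

The web has S = 10 species and L = 18 feeding links.
C = L / (S(S−1)) = 18 / 90 = 0.2000 ≈ 0.20.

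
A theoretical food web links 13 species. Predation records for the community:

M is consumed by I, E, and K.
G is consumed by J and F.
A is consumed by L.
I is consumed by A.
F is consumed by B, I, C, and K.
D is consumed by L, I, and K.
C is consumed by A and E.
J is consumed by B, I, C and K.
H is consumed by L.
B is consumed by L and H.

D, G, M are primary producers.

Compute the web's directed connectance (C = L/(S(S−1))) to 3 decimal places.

The web has S = 13 species and L = 23 feeding links.
C = L / (S(S−1)) = 23 / 156 = 0.1474 ≈ 0.147.

C = 0.147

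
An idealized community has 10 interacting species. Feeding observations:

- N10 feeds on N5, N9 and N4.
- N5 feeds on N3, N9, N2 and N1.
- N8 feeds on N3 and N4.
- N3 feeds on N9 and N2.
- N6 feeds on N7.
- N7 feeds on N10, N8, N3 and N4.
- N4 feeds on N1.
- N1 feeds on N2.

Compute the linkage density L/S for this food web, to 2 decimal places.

There are L = 18 links among S = 10 species.
L/S = 18/10 = 1.8000 ≈ 1.80.

L/S = 1.80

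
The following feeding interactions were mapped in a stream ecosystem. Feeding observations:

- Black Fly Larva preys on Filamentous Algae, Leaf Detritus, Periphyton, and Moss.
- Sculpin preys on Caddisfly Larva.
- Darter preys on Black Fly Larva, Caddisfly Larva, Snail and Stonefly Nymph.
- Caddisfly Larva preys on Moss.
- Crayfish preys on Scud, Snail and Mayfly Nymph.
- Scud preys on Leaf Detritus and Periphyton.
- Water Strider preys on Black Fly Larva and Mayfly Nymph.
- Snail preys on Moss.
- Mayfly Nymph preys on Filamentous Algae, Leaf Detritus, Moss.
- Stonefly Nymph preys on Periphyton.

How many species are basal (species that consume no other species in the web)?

Basal species (no prey listed): Leaf Detritus, Filamentous Algae, Moss, Periphyton.
Count: 4.

4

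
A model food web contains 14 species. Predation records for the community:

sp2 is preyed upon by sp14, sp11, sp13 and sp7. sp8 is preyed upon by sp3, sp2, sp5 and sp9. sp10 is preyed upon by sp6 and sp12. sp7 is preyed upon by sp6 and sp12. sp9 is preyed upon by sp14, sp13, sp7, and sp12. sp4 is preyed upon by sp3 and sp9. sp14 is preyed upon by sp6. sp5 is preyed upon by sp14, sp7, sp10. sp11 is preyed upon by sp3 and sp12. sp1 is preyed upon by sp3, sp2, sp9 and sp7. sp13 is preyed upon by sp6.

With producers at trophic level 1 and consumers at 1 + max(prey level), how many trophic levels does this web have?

Producers (level 1): sp1, sp4, sp8.
sp1 → sp2 → sp11 → sp12 gives sp12 level 4.
No species has a prey at level 4, so no species reaches level 5.

4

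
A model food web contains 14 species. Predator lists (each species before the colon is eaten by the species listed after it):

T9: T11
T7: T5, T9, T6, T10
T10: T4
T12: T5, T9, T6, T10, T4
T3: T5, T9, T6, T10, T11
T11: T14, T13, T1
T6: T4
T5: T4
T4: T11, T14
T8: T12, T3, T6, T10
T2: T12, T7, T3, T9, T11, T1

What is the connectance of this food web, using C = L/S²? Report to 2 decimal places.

The web has S = 14 species and L = 33 feeding links.
C = L / S² = 33 / 196 = 0.1684 ≈ 0.17.

C = 0.17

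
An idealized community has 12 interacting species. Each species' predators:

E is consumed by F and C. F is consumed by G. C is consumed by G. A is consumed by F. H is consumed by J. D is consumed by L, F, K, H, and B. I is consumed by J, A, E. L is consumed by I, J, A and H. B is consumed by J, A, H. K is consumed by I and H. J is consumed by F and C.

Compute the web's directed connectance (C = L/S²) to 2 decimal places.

The web has S = 12 species and L = 25 feeding links.
C = L / S² = 25 / 144 = 0.1736 ≈ 0.17.

C = 0.17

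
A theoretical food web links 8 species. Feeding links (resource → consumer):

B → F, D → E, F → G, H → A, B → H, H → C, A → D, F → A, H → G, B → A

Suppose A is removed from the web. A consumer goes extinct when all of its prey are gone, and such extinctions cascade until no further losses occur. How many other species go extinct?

2

Remove A.
Round 1: D (all prey gone) → extinct.
Round 2: E (all prey gone) → extinct.
No further losses. Total secondary extinctions: 2.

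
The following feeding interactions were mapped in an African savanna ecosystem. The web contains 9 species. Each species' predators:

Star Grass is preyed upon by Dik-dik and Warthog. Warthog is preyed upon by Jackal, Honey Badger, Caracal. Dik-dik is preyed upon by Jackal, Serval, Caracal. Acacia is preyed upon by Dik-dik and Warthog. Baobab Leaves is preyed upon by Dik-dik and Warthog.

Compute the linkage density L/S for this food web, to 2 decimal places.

L/S = 1.33

There are L = 12 links among S = 9 species.
L/S = 12/9 = 1.3333 ≈ 1.33.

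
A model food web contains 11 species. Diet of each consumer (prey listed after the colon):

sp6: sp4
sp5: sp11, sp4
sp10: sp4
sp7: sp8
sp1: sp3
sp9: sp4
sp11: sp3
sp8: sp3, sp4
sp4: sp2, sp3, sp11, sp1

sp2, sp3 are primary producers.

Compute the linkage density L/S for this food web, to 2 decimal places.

There are L = 14 links among S = 11 species.
L/S = 14/11 = 1.2727 ≈ 1.27.

L/S = 1.27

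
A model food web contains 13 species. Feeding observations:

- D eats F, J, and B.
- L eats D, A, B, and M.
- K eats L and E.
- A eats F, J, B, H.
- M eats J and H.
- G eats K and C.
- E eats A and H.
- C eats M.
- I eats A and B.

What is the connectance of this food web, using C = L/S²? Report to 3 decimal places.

C = 0.130

The web has S = 13 species and L = 22 feeding links.
C = L / S² = 22 / 169 = 0.1302 ≈ 0.130.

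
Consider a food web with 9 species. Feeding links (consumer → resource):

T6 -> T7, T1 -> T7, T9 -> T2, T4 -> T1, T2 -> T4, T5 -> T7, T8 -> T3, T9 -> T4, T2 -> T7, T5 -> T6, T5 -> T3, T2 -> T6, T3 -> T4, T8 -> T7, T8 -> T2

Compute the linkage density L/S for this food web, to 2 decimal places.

There are L = 15 links among S = 9 species.
L/S = 15/9 = 1.6667 ≈ 1.67.

L/S = 1.67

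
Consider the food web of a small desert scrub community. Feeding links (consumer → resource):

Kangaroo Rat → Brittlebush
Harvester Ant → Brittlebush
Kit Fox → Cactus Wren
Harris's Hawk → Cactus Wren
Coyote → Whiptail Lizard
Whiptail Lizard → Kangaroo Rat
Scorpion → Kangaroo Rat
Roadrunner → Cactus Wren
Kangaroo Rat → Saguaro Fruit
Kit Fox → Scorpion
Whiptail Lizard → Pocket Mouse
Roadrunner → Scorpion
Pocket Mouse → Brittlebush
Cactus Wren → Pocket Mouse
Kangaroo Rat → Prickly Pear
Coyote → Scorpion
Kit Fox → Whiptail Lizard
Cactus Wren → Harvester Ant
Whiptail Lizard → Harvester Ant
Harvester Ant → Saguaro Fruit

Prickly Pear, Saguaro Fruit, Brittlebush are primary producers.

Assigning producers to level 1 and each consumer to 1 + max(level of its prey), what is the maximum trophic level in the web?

Producers (level 1): Prickly Pear, Saguaro Fruit, Brittlebush.
Saguaro Fruit → Harvester Ant → Cactus Wren → Harris's Hawk gives Harris's Hawk level 4.
No species has a prey at level 4, so no species reaches level 5.

4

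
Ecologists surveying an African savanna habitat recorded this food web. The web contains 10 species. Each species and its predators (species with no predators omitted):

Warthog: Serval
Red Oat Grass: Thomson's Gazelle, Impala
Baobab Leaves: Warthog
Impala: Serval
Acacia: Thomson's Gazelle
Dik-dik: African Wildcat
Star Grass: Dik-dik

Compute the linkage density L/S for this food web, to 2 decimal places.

There are L = 8 links among S = 10 species.
L/S = 8/10 = 0.8000 ≈ 0.80.

L/S = 0.80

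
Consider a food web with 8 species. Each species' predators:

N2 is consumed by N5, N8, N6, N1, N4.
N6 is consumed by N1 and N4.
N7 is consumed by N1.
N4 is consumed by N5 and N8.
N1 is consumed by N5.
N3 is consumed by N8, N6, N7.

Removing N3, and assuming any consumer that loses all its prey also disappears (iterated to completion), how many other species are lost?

1

Remove N3.
Round 1: N7 (all prey gone) → extinct.
No further losses. Total secondary extinctions: 1.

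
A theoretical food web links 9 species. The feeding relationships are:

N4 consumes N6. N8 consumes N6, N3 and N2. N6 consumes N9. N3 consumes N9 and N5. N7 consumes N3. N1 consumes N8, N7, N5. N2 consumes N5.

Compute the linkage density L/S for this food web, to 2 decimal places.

There are L = 12 links among S = 9 species.
L/S = 12/9 = 1.3333 ≈ 1.33.

L/S = 1.33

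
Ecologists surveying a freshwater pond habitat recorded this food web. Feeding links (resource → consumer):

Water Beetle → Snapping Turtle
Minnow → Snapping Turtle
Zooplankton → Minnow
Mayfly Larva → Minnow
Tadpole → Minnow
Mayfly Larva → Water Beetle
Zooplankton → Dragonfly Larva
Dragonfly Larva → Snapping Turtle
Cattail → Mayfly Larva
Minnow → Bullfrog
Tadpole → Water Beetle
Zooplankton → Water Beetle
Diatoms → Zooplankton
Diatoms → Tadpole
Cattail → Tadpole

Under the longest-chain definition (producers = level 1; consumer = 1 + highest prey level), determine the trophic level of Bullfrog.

Cattail is a producer → level 1.
Tadpole eats Cattail (level 1); other prey at levels: Diatoms 1 → level 2.
Minnow eats Tadpole (level 2); other prey at levels: Zooplankton 2, Mayfly Larva 2 → level 3.
Bullfrog eats Minnow → level 4.

Trophic level 4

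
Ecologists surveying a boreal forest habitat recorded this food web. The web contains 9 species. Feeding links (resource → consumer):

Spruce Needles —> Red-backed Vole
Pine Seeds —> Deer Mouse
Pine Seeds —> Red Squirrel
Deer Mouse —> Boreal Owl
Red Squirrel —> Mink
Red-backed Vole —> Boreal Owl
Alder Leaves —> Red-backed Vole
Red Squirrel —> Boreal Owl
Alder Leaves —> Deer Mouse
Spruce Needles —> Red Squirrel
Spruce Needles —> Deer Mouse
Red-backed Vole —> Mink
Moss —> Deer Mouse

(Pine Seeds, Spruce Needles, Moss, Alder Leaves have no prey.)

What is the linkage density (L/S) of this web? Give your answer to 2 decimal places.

There are L = 13 links among S = 9 species.
L/S = 13/9 = 1.4444 ≈ 1.44.

L/S = 1.44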